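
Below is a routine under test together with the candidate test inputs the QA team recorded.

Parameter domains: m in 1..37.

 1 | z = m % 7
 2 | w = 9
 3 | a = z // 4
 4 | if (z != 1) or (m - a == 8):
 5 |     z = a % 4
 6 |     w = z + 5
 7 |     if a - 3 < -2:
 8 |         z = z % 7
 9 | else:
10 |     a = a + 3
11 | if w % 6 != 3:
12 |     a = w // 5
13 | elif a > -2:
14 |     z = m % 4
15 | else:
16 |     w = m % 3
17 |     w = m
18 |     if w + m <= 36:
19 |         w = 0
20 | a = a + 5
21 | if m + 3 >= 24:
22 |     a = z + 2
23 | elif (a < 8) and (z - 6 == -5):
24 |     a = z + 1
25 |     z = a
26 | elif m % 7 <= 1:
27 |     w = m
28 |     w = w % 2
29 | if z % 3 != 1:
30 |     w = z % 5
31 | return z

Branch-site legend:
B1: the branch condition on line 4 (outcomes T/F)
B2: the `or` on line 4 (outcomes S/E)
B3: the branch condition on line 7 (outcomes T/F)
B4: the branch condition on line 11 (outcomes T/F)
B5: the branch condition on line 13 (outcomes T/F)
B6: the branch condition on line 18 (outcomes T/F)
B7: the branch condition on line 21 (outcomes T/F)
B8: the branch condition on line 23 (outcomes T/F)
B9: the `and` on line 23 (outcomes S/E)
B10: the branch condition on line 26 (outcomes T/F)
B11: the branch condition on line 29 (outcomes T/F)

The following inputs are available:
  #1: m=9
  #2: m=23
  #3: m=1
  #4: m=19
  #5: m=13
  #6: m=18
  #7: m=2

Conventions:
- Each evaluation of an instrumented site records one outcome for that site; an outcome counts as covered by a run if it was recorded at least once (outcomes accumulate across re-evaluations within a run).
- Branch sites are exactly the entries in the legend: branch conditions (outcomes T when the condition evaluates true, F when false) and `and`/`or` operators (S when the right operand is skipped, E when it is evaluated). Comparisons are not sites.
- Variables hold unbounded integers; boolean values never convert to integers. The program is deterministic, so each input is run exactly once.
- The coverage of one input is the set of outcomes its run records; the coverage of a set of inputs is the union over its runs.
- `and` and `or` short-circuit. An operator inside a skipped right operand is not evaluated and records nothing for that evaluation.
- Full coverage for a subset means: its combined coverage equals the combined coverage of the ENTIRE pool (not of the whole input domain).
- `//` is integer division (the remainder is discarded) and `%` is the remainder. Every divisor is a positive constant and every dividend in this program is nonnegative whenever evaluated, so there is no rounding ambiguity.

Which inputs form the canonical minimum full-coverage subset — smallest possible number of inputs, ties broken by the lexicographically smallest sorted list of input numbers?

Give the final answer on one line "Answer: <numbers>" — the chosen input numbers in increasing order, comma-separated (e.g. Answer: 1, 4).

run #1 (m=9) records B1=T, B2=S, B3=T, B4=T, B7=F, B8=F, B9=E, B10=F, B11=T
run #2 (m=23) records B1=T, B2=S, B3=T, B4=T, B7=T, B11=T
run #3 (m=1) records B1=F, B2=E, B4=F, B5=T, B7=F, B8=F, B9=S, B10=T, B11=F
run #4 (m=19) records B1=T, B2=S, B3=F, B4=T, B7=F, B8=T, B9=E, B11=T
run #5 (m=13) records B1=T, B2=S, B3=F, B4=T, B7=F, B8=T, B9=E, B11=T
run #6 (m=18) records B1=T, B2=S, B3=F, B4=T, B7=F, B8=T, B9=E, B11=T
run #7 (m=2) records B1=T, B2=S, B3=T, B4=T, B7=F, B8=F, B9=E, B10=F, B11=T
together the pool reaches 19 outcomes: B1=T, B1=F, B2=S, B2=E, B3=T, B3=F, B4=T, B4=F, B5=T, B7=T, B7=F, B8=T, B8=F, B9=S, B9=E, B10=T, B10=F, B11=T, B11=F
no size-1 subset reaches all 19 outcomes (best union: 9/19)
no size-2 subset reaches all 19 outcomes (best union: 16/19)
no size-3 subset reaches all 19 outcomes (best union: 18/19)
inputs {1, 2, 3, 4} (size 4) cover everything; no size-4 subset with a lexicographically smaller index list covers all 19

Answer: 1, 2, 3, 4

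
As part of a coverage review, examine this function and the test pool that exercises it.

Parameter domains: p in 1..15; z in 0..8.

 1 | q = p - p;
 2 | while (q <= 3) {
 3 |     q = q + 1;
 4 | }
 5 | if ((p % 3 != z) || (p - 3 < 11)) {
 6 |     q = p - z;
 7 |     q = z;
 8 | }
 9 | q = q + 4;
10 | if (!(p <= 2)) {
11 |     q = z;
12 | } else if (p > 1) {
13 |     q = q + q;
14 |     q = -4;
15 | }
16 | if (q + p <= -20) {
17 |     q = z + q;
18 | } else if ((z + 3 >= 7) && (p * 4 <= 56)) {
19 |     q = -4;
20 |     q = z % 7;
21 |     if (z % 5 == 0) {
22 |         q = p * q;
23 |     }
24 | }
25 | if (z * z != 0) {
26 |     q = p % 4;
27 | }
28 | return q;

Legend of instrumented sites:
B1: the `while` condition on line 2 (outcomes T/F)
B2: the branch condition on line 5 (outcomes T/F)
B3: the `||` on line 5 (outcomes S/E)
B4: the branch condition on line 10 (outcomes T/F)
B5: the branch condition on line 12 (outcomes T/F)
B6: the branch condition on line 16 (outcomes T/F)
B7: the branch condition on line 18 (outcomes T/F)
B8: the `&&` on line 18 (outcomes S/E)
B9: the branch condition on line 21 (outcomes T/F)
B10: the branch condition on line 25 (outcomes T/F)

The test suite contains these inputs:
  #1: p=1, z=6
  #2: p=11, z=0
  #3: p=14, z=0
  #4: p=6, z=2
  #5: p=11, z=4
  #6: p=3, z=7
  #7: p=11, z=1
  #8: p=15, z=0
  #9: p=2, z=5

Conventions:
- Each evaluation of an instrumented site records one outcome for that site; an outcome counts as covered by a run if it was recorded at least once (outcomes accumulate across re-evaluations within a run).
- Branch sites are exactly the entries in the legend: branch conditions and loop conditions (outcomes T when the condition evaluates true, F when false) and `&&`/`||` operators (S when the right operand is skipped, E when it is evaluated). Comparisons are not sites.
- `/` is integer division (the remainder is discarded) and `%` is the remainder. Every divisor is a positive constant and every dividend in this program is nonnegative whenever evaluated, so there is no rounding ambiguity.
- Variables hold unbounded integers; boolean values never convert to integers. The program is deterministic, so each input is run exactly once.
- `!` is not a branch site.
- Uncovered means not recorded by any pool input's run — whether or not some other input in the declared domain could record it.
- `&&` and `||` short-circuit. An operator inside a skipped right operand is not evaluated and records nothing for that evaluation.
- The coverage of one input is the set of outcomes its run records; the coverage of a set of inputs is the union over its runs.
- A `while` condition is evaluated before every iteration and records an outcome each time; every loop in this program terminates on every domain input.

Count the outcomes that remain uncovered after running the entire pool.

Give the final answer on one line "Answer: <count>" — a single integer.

input #1, p=1, z=6: events B1->T, B1->T, B1->T, B1->T, B1->F, B3->S, B2->T, B4->F, B5->F, B6->F, B8->E, B7->T, B9->F, B10->T; outcomes B1=T, B1=F, B2=T, B3=S, B4=F, B5=F, B6=F, B7=T, B8=E, B9=F, B10=T
input #2, p=11, z=0: events B1->T, B1->T, B1->T, B1->T, B1->F, B3->S, B2->T, B4->T, B6->F, B8->S, B7->F, B10->F; outcomes B1=T, B1=F, B2=T, B3=S, B4=T, B6=F, B7=F, B8=S, B10=F
input #3, p=14, z=0: events B1->T, B1->T, B1->T, B1->T, B1->F, B3->S, B2->T, B4->T, B6->F, B8->S, B7->F, B10->F; outcomes B1=T, B1=F, B2=T, B3=S, B4=T, B6=F, B7=F, B8=S, B10=F
input #4, p=6, z=2: events B1->T, B1->T, B1->T, B1->T, B1->F, B3->S, B2->T, B4->T, B6->F, B8->S, B7->F, B10->T; outcomes B1=T, B1=F, B2=T, B3=S, B4=T, B6=F, B7=F, B8=S, B10=T
input #5, p=11, z=4: events B1->T, B1->T, B1->T, B1->T, B1->F, B3->S, B2->T, B4->T, B6->F, B8->E, B7->T, B9->F, B10->T; outcomes B1=T, B1=F, B2=T, B3=S, B4=T, B6=F, B7=T, B8=E, B9=F, B10=T
input #6, p=3, z=7: events B1->T, B1->T, B1->T, B1->T, B1->F, B3->S, B2->T, B4->T, B6->F, B8->E, B7->T, B9->F, B10->T; outcomes B1=T, B1=F, B2=T, B3=S, B4=T, B6=F, B7=T, B8=E, B9=F, B10=T
input #7, p=11, z=1: events B1->T, B1->T, B1->T, B1->T, B1->F, B3->S, B2->T, B4->T, B6->F, B8->S, B7->F, B10->T; outcomes B1=T, B1=F, B2=T, B3=S, B4=T, B6=F, B7=F, B8=S, B10=T
input #8, p=15, z=0: events B1->T, B1->T, B1->T, B1->T, B1->F, B3->E, B2->F, B4->T, B6->F, B8->S, B7->F, B10->F; outcomes B1=T, B1=F, B2=F, B3=E, B4=T, B6=F, B7=F, B8=S, B10=F
input #9, p=2, z=5: events B1->T, B1->T, B1->T, B1->T, B1->F, B3->S, B2->T, B4->F, B5->T, B6->F, B8->E, B7->T, B9->T, B10->T; outcomes B1=T, B1=F, B2=T, B3=S, B4=F, B5=T, B6=F, B7=T, B8=E, B9=T, B10=T
union over the pool: B1=T, B1=F, B2=T, B2=F, B3=S, B3=E, B4=T, B4=F, B5=T, B5=F, B6=F, B7=T, B7=F, B8=S, B8=E, B9=T, B9=F, B10=T, B10=F
uncovered (1 of 20): B6=T

Answer: 1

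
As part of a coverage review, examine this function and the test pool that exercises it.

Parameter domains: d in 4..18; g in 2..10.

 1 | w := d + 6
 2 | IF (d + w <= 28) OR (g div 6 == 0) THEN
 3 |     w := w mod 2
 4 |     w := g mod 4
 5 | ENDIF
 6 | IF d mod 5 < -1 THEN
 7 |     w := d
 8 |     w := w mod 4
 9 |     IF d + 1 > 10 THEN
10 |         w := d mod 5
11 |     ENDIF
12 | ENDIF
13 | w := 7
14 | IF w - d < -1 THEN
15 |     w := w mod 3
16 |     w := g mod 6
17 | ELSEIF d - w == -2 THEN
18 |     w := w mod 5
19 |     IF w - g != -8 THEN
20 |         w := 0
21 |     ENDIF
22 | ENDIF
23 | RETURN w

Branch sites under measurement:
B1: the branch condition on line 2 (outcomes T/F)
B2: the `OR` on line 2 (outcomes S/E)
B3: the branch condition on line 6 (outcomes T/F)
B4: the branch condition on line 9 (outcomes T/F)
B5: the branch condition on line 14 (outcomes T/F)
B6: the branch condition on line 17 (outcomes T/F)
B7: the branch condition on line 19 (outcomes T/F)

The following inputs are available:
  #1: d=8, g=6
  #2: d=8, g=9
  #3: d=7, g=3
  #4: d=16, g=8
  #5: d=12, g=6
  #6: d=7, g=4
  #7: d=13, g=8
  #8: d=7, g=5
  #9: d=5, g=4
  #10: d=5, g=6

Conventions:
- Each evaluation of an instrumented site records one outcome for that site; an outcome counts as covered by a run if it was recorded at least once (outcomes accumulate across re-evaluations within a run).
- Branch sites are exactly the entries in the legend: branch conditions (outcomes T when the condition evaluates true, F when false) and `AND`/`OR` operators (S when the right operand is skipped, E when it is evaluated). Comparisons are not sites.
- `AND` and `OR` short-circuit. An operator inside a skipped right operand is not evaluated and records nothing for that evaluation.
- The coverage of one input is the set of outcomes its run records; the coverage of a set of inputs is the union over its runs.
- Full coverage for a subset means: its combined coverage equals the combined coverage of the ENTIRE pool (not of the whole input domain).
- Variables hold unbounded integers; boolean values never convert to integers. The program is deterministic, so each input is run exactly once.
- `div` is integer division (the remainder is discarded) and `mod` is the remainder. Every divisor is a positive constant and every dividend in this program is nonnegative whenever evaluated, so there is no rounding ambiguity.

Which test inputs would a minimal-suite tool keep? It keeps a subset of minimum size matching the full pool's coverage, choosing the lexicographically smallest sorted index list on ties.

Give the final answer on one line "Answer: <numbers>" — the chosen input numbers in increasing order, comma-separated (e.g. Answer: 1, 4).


run #1 (d=8, g=6) runs B2->S, B1->T, B3->F, B5->F, B6->F; records B1=T, B2=S, B3=F, B5=F, B6=F
run #2 (d=8, g=9) runs B2->S, B1->T, B3->F, B5->F, B6->F; records B1=T, B2=S, B3=F, B5=F, B6=F
run #3 (d=7, g=3) runs B2->S, B1->T, B3->F, B5->F, B6->F; records B1=T, B2=S, B3=F, B5=F, B6=F
run #4 (d=16, g=8) runs B2->E, B1->F, B3->F, B5->T; records B1=F, B2=E, B3=F, B5=T
run #5 (d=12, g=6) runs B2->E, B1->F, B3->F, B5->T; records B1=F, B2=E, B3=F, B5=T
run #6 (d=7, g=4) runs B2->S, B1->T, B3->F, B5->F, B6->F; records B1=T, B2=S, B3=F, B5=F, B6=F
run #7 (d=13, g=8) runs B2->E, B1->F, B3->F, B5->T; records B1=F, B2=E, B3=F, B5=T
run #8 (d=7, g=5) runs B2->S, B1->T, B3->F, B5->F, B6->F; records B1=T, B2=S, B3=F, B5=F, B6=F
run #9 (d=5, g=4) runs B2->S, B1->T, B3->F, B5->F, B6->T, B7->T; records B1=T, B2=S, B3=F, B5=F, B6=T, B7=T
run #10 (d=5, g=6) runs B2->S, B1->T, B3->F, B5->F, B6->T, B7->T; records B1=T, B2=S, B3=F, B5=F, B6=T, B7=T
union over all inputs: B1=T, B1=F, B2=S, B2=E, B3=F, B5=T, B5=F, B6=T, B6=F, B7=T (10 outcomes)
size 1 is not enough: best union over all size-1 subsets is 6/10
size 2 is not enough: best union over all size-2 subsets is 9/10
at size 3, {1, 4, 9} reaches all 10 outcomes; every lexicographically earlier size-3 subset fails
Answer: 1, 4, 9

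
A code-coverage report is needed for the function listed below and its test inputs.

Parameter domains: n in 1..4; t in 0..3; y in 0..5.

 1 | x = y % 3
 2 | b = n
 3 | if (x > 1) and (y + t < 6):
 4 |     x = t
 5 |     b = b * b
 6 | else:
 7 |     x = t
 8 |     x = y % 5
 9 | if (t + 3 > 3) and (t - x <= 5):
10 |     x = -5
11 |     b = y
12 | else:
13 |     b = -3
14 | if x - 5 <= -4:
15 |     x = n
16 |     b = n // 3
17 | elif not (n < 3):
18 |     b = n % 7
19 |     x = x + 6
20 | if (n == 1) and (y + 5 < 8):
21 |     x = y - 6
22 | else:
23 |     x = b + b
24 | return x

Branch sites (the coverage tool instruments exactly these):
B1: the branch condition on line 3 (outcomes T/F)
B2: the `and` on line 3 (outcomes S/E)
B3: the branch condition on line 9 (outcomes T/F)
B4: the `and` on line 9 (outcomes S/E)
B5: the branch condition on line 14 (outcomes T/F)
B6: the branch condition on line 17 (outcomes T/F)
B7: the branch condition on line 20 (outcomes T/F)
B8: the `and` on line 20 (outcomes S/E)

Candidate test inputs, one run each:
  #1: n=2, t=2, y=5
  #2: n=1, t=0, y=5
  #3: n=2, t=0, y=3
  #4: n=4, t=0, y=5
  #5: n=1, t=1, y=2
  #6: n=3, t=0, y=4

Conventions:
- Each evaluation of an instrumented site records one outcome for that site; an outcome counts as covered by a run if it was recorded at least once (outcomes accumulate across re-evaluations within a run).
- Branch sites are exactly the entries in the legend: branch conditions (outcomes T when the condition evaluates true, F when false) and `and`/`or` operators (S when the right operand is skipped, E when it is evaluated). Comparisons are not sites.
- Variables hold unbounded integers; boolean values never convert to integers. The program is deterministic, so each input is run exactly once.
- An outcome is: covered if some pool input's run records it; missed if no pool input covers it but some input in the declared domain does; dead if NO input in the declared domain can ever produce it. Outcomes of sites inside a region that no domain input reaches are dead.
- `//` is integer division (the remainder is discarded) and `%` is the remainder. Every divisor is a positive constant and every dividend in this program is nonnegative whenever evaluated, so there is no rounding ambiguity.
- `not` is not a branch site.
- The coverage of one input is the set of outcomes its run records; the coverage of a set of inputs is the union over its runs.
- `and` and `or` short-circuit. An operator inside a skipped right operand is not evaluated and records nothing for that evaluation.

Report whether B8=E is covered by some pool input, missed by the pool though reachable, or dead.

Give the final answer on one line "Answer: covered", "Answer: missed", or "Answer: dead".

B8=E is recorded by pool input(s) 2, 5 -> covered

Answer: covered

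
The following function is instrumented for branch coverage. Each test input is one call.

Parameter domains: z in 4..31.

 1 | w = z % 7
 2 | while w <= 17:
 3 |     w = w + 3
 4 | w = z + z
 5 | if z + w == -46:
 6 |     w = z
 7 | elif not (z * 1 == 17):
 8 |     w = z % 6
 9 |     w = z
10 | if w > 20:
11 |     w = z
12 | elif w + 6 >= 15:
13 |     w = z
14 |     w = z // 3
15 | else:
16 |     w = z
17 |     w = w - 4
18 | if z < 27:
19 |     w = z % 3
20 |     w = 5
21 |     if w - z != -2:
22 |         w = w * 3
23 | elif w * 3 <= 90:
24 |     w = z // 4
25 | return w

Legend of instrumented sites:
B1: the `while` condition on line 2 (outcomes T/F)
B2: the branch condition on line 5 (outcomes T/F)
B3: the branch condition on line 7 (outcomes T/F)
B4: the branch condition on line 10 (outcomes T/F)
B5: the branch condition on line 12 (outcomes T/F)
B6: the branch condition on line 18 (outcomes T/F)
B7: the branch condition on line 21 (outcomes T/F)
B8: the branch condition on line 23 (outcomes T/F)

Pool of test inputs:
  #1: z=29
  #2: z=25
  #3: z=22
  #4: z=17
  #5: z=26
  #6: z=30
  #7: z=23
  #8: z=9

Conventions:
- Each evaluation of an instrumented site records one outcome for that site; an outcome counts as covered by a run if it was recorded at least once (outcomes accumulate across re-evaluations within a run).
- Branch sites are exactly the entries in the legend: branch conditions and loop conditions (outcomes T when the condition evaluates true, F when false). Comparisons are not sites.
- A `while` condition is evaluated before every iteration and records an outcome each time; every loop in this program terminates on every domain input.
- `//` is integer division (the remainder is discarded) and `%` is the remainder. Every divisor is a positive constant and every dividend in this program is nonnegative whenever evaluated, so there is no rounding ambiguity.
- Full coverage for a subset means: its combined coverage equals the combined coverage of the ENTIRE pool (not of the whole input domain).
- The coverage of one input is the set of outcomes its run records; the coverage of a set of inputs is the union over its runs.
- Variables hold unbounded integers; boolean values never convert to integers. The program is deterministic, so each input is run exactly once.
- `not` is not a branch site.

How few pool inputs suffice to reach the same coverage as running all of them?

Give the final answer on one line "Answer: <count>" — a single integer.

input #1 (z=29): events B1->T, B1->T, B1->T, B1->T, B1->T, B1->T, B1->F, B2->F, B3->T, B4->T, B6->F, B8->T; covers B1=T, B1=F, B2=F, B3=T, B4=T, B6=F, B8=T
input #2 (z=25): events B1->T, B1->T, B1->T, B1->T, B1->T, B1->F, B2->F, B3->T, B4->T, B6->T, B7->T; covers B1=T, B1=F, B2=F, B3=T, B4=T, B6=T, B7=T
input #3 (z=22): events B1->T, B1->T, B1->T, B1->T, B1->T, B1->T, B1->F, B2->F, B3->T, B4->T, B6->T, B7->T; covers B1=T, B1=F, B2=F, B3=T, B4=T, B6=T, B7=T
input #4 (z=17): events B1->T, B1->T, B1->T, B1->T, B1->T, B1->F, B2->F, B3->F, B4->T, B6->T, B7->T; covers B1=T, B1=F, B2=F, B3=F, B4=T, B6=T, B7=T
input #5 (z=26): events B1->T, B1->T, B1->T, B1->T, B1->T, B1->F, B2->F, B3->T, B4->T, B6->T, B7->T; covers B1=T, B1=F, B2=F, B3=T, B4=T, B6=T, B7=T
input #6 (z=30): events B1->T, B1->T, B1->T, B1->T, B1->T, B1->T, B1->F, B2->F, B3->T, B4->T, B6->F, B8->T; covers B1=T, B1=F, B2=F, B3=T, B4=T, B6=F, B8=T
input #7 (z=23): events B1->T, B1->T, B1->T, B1->T, B1->T, B1->T, B1->F, B2->F, B3->T, B4->T, B6->T, B7->T; covers B1=T, B1=F, B2=F, B3=T, B4=T, B6=T, B7=T
input #8 (z=9): events B1->T, B1->T, B1->T, B1->T, B1->T, B1->T, B1->F, B2->F, B3->T, B4->F, B5->T, B6->T, B7->T; covers B1=T, B1=F, B2=F, B3=T, B4=F, B5=T, B6=T, B7=T
the full pool covers 12 outcomes: B1=T, B1=F, B2=F, B3=T, B3=F, B4=T, B4=F, B5=T, B6=T, B6=F, B7=T, B8=T
size 1 is not enough: best union over all size-1 subsets is 8/12
size 2 is not enough: best union over all size-2 subsets is 11/12
inputs {1, 4, 8} (size 3) cover everything; no size-3 subset with a lexicographically smaller index list covers all 12

Answer: 3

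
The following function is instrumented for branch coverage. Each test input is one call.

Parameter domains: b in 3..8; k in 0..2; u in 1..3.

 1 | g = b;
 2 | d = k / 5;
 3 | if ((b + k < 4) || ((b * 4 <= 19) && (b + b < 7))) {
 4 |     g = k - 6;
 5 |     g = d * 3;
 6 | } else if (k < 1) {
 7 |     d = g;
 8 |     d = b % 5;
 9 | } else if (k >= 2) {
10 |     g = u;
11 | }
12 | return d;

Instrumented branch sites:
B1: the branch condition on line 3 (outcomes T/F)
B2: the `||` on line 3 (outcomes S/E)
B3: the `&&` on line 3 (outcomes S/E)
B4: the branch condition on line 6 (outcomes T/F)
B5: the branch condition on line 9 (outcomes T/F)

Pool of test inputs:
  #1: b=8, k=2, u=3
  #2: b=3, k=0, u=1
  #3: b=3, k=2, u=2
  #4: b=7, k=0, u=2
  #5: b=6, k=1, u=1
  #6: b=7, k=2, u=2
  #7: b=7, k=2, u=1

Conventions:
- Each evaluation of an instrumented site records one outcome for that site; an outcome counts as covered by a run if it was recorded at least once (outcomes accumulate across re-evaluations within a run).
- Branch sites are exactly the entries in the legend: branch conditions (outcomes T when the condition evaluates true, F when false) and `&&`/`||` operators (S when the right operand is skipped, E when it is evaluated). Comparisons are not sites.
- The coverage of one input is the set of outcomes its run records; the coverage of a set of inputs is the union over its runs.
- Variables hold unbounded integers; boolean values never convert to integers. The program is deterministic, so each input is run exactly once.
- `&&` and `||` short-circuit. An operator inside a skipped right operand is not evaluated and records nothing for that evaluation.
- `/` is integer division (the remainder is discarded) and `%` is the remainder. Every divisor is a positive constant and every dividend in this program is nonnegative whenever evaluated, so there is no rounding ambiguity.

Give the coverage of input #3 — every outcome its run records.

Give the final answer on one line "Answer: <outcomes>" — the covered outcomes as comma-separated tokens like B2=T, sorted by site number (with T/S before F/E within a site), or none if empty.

Running input #3 (b=3, k=2, u=2), event by event:
  B2->E, B3->E, B1->T
collecting distinct outcomes: B1=T, B2=E, B3=E

Answer: B1=T, B2=E, B3=E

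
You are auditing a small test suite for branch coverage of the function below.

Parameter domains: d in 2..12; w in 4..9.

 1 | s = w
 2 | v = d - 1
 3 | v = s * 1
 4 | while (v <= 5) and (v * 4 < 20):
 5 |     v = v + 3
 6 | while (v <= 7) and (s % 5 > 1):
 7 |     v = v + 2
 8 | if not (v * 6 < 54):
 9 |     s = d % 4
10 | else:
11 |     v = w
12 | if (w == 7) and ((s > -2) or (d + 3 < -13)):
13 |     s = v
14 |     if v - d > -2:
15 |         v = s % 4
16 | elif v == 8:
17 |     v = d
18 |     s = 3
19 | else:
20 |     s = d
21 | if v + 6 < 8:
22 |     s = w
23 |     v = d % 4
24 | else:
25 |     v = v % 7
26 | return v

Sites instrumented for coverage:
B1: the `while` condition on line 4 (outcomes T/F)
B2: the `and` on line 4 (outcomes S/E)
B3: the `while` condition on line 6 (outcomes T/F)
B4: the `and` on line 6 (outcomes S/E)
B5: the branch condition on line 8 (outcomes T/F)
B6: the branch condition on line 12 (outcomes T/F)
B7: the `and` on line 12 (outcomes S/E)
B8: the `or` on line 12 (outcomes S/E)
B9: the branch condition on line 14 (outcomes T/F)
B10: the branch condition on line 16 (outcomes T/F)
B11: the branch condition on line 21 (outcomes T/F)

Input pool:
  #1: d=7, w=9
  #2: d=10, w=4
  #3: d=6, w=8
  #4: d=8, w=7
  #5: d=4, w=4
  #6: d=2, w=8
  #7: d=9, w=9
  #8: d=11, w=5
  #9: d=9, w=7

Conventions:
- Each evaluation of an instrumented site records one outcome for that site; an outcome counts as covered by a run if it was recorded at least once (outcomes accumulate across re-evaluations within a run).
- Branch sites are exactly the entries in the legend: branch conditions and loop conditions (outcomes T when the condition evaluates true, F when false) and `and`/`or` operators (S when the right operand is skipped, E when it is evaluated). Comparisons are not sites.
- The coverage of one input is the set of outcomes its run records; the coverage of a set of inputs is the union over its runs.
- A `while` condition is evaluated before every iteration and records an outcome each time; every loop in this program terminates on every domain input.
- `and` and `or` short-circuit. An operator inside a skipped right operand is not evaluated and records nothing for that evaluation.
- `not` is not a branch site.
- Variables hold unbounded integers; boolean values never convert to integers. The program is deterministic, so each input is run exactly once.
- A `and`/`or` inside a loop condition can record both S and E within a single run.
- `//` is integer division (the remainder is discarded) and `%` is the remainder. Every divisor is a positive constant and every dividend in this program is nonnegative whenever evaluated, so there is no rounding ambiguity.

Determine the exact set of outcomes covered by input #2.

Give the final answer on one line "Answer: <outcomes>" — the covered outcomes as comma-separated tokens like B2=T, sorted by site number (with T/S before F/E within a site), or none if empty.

Simulating input #2 (d=10, w=4) step by step:
  B2->E, B1->T, B2->S, B1->F, B4->E, B3->T, B4->S, B3->F, B5->T, B7->S
  B6->F, B10->F, B11->F
as a set, this run covers: B1=T, B1=F, B2=S, B2=E, B3=T, B3=F, B4=S, B4=E, B5=T, B6=F, B7=S, B10=F, B11=F

Answer: B1=T, B1=F, B2=S, B2=E, B3=T, B3=F, B4=S, B4=E, B5=T, B6=F, B7=S, B10=F, B11=F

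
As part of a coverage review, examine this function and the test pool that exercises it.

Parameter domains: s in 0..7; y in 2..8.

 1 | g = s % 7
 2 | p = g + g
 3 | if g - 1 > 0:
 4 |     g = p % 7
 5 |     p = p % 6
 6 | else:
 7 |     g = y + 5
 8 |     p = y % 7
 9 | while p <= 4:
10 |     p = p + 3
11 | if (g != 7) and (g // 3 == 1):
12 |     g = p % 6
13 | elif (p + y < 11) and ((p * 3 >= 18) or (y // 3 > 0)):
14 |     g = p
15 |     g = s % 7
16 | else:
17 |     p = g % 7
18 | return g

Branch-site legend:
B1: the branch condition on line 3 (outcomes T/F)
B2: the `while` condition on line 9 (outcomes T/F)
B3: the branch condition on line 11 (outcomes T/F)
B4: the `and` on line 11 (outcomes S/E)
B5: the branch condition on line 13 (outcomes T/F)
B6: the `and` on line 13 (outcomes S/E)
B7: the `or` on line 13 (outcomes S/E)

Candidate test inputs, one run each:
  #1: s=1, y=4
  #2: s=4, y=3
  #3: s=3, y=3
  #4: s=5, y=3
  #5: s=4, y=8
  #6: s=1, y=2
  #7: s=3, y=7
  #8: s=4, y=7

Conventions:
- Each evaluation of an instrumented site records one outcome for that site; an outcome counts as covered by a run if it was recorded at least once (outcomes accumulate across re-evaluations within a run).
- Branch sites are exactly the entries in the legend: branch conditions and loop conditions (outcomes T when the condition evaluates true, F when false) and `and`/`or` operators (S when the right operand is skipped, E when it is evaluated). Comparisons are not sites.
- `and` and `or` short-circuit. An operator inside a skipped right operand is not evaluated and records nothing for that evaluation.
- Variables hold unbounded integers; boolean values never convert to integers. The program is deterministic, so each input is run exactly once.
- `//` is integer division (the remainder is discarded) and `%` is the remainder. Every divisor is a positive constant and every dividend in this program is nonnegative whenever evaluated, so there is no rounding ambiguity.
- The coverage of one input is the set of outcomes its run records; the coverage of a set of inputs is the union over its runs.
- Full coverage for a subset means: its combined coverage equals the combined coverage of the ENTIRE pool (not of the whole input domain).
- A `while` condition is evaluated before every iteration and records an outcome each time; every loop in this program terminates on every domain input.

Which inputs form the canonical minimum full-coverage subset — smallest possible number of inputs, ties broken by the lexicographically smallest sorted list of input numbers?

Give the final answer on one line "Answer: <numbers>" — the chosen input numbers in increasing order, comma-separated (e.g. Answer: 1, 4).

run #1 (s=1, y=4) runs B1->F, B2->T, B2->F, B4->E, B3->F, B6->S, B5->F; records B1=F, B2=T, B2=F, B3=F, B4=E, B5=F, B6=S
run #2 (s=4, y=3) runs B1->T, B2->T, B2->F, B4->E, B3->F, B6->E, B7->E, B5->T; records B1=T, B2=T, B2=F, B3=F, B4=E, B5=T, B6=E, B7=E
run #3 (s=3, y=3) runs B1->T, B2->T, B2->T, B2->F, B4->E, B3->F, B6->E, B7->S, B5->T; records B1=T, B2=T, B2=F, B3=F, B4=E, B5=T, B6=E, B7=S
run #4 (s=5, y=3) runs B1->T, B2->T, B2->F, B4->E, B3->T; records B1=T, B2=T, B2=F, B3=T, B4=E
run #5 (s=4, y=8) runs B1->T, B2->T, B2->F, B4->E, B3->F, B6->S, B5->F; records B1=T, B2=T, B2=F, B3=F, B4=E, B5=F, B6=S
run #6 (s=1, y=2) runs B1->F, B2->T, B2->F, B4->S, B3->F, B6->E, B7->E, B5->F; records B1=F, B2=T, B2=F, B3=F, B4=S, B5=F, B6=E, B7=E
run #7 (s=3, y=7) runs B1->T, B2->T, B2->T, B2->F, B4->E, B3->F, B6->S, B5->F; records B1=T, B2=T, B2=F, B3=F, B4=E, B5=F, B6=S
run #8 (s=4, y=7) runs B1->T, B2->T, B2->F, B4->E, B3->F, B6->S, B5->F; records B1=T, B2=T, B2=F, B3=F, B4=E, B5=F, B6=S
pool-wide coverage (14 outcomes): B1=T, B1=F, B2=T, B2=F, B3=T, B3=F, B4=S, B4=E, B5=T, B5=F, B6=S, B6=E, B7=S, B7=E
size 1 is not enough: best union over all size-1 subsets is 8/14
size 2 is not enough: best union over all size-2 subsets is 12/14
size 3 is not enough: best union over all size-3 subsets is 13/14
at size 4, {1, 3, 4, 6} reaches all 14 outcomes; every lexicographically earlier size-4 subset fails

Answer: 1, 3, 4, 6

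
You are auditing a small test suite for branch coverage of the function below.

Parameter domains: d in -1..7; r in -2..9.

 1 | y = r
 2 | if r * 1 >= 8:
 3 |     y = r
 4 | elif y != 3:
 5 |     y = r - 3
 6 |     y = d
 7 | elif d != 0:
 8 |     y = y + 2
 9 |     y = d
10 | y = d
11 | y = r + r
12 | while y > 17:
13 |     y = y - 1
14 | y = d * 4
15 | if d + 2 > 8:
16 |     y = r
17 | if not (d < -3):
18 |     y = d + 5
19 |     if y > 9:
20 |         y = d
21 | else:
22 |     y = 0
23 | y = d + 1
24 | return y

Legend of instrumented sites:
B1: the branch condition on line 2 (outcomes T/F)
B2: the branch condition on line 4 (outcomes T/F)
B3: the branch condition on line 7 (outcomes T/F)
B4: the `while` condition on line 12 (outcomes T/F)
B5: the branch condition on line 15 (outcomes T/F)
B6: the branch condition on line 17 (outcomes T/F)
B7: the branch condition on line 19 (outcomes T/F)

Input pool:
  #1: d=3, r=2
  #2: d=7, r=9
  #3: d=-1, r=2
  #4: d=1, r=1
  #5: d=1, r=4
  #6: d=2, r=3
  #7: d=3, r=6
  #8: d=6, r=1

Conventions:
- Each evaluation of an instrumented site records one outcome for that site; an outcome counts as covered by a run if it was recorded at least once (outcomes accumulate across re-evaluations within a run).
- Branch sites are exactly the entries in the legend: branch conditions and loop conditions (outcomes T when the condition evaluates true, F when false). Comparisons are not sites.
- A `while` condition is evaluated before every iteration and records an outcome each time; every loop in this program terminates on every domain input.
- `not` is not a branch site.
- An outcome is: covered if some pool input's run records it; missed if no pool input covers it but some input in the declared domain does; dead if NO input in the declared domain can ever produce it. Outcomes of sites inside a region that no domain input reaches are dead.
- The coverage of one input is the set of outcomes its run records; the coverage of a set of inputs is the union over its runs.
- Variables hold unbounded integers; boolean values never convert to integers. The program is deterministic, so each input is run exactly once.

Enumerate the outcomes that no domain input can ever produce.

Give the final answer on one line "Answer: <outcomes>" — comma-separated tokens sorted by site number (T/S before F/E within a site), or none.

running all 108 domain inputs and tallying outcomes:
  B6=F: never recorded by any domain input -> dead
  reachable outcomes have witnesses, e.g. B1=T (e.g. d=-1, r=8), B1=F (e.g. d=-1, r=-2), B2=T (e.g. d=-1, r=-2), B2=F (e.g. d=-1, r=3)

Answer: B6=F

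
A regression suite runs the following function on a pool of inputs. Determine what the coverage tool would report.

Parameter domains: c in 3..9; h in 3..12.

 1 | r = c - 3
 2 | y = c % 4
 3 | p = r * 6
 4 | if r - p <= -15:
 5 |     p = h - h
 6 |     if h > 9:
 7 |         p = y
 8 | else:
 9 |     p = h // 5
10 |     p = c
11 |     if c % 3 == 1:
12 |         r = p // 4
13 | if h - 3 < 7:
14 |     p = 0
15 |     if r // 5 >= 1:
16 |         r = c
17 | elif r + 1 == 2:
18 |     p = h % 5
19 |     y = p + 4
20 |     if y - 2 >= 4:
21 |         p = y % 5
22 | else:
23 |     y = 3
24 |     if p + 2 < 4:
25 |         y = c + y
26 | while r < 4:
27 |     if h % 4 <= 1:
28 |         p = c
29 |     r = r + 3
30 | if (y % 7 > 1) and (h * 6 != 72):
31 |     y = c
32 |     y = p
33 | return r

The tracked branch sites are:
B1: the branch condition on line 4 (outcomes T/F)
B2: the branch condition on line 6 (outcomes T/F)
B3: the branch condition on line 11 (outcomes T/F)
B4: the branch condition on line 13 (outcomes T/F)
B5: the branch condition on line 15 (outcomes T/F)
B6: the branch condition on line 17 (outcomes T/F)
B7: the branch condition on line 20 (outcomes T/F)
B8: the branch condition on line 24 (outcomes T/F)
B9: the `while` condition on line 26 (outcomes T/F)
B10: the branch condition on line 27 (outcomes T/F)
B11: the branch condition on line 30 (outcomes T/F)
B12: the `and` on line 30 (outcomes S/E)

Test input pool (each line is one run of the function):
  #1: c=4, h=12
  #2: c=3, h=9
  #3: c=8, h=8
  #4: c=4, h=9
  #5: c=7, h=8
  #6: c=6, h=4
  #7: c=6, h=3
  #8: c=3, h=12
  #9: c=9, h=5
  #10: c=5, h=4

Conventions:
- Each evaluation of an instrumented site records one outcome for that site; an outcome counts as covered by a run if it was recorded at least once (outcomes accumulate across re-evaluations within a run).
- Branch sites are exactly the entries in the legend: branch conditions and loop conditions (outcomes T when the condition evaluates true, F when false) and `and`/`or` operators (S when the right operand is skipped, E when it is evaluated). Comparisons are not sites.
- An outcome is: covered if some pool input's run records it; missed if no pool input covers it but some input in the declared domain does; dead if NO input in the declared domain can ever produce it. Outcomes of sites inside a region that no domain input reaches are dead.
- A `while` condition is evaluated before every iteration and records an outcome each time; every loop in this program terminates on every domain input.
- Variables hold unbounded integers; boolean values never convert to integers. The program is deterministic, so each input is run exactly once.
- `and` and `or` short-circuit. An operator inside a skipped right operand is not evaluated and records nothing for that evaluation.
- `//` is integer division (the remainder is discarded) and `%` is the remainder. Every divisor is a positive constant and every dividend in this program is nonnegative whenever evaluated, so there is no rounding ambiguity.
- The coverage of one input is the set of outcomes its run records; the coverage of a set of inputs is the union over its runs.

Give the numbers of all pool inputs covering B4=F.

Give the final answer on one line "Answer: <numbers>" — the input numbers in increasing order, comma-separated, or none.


input #1 (c=4, h=12): produces B4=F
input #2 (c=3, h=9): does not produce B4=F
input #3 (c=8, h=8): does not produce B4=F
input #4 (c=4, h=9): does not produce B4=F
input #5 (c=7, h=8): does not produce B4=F
input #6 (c=6, h=4): does not produce B4=F
input #7 (c=6, h=3): does not produce B4=F
input #8 (c=3, h=12): produces B4=F
input #9 (c=9, h=5): does not produce B4=F
input #10 (c=5, h=4): does not produce B4=F
Answer: 1, 8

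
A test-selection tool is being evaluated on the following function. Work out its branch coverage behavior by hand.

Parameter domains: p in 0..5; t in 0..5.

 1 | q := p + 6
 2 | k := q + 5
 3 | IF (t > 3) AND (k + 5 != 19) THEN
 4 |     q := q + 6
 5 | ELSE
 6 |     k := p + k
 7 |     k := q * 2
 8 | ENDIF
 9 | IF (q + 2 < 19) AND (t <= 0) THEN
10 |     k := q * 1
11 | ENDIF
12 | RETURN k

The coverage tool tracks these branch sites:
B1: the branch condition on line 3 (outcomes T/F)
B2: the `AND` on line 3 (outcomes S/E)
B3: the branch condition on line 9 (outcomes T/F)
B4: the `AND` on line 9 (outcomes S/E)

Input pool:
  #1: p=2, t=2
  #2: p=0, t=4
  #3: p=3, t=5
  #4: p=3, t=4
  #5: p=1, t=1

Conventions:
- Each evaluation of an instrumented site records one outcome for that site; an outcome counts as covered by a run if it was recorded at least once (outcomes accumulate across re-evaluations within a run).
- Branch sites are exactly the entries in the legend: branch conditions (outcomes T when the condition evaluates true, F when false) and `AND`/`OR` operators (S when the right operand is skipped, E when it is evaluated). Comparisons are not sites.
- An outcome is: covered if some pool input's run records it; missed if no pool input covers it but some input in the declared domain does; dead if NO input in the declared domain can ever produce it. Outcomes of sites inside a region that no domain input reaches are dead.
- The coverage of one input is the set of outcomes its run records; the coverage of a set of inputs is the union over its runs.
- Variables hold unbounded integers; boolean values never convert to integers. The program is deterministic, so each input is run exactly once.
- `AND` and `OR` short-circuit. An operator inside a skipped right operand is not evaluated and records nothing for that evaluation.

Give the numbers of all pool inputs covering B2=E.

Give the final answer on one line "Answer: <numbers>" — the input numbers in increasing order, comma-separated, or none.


input #1 (p=2, t=2): misses B2=E
input #2 (p=0, t=4): covers B2=E
input #3 (p=3, t=5): covers B2=E
input #4 (p=3, t=4): covers B2=E
input #5 (p=1, t=1): misses B2=E
Answer: 2, 3, 4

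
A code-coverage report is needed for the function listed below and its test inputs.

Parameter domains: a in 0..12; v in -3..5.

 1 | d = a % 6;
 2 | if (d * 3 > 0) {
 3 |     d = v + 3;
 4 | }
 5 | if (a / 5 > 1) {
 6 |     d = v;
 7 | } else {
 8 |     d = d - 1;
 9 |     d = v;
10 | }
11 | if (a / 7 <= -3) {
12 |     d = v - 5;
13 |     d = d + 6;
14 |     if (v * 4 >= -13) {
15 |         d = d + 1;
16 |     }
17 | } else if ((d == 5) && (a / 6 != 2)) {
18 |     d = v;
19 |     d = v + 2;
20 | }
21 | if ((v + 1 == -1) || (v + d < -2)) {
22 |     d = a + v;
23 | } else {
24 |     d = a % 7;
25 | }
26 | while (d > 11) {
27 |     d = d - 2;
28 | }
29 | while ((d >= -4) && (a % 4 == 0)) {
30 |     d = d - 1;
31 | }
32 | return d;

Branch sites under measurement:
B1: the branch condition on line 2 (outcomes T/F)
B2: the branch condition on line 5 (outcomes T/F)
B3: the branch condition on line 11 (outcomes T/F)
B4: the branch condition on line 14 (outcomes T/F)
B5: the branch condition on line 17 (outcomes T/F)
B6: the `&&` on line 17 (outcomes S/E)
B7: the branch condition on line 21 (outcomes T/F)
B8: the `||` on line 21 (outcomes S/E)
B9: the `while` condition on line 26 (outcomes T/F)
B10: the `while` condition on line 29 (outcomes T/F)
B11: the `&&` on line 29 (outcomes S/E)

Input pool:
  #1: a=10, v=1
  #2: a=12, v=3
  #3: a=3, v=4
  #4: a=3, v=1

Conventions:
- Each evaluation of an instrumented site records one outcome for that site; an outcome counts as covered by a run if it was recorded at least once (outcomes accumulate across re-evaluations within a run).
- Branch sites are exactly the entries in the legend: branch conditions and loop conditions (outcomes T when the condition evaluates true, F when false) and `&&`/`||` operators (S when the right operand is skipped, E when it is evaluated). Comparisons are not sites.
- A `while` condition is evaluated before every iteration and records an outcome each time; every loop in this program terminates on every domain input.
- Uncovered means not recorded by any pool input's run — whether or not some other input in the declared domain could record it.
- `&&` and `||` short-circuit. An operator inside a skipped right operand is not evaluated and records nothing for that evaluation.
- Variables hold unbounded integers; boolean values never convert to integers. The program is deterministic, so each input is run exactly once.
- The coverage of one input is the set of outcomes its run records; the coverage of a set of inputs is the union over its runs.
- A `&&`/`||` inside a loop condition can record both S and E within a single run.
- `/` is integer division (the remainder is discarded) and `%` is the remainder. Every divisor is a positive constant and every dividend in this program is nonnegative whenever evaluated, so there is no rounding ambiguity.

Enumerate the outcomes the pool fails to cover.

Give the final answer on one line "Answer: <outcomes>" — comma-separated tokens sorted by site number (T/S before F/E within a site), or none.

run #1 (a=10, v=1) runs B1->T, B2->T, B3->F, B6->S, B5->F, B8->E, B7->F, B9->F, B11->E, B10->F; records B1=T, B2=T, B3=F, B5=F, B6=S, B7=F, B8=E, B9=F, B10=F, B11=E
run #2 (a=12, v=3) runs B1->F, B2->T, B3->F, B6->S, B5->F, B8->E, B7->F, B9->F, B11->E, B10->T, B11->E, B10->T, B11->E, B10->T, ...; records B1=F, B2=T, B3=F, B5=F, B6=S, B7=F, B8=E, B9=F, B10=T, B10=F, B11=S, B11=E
run #3 (a=3, v=4) runs B1->T, B2->F, B3->F, B6->S, B5->F, B8->E, B7->F, B9->F, B11->E, B10->F; records B1=T, B2=F, B3=F, B5=F, B6=S, B7=F, B8=E, B9=F, B10=F, B11=E
run #4 (a=3, v=1) runs B1->T, B2->F, B3->F, B6->S, B5->F, B8->E, B7->F, B9->F, B11->E, B10->F; records B1=T, B2=F, B3=F, B5=F, B6=S, B7=F, B8=E, B9=F, B10=F, B11=E
union over the pool: B1=T, B1=F, B2=T, B2=F, B3=F, B5=F, B6=S, B7=F, B8=E, B9=F, B10=T, B10=F, B11=S, B11=E
uncovered (8 of 22): B3=T, B4=T, B4=F, B5=T, B6=E, B7=T, B8=S, B9=T

Answer: B3=T, B4=T, B4=F, B5=T, B6=E, B7=T, B8=S, B9=T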